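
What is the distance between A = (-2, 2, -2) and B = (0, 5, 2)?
d = √[(2)² + (3)² + (4)²] = √29 = 5.385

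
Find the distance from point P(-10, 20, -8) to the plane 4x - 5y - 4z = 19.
d = |4(-10) + (-5)(20) + (-4)(-8) - (19)| / √(4² + (-5)² + (-4)²) = 127/√57 = 16.82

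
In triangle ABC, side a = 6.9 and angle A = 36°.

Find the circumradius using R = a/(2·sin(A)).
R = a/(2·sin(A)) = 6.9/(2·sin(36°))
R = 6.9/(2·0.587785) = 6.9/1.175571 = 5.869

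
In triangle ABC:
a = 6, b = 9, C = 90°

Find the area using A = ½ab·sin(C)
A = ½·6·9·sin(90°) = ½·54·1.000000 = 27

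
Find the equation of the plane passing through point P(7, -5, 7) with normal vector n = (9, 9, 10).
d = n·P = (9)(7) + (9)(-5) + (10)(7) = 88
Plane: 9x + 9y + 10z = 88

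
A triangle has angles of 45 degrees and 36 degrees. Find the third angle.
Sum of angles in a triangle = 180 degrees
Third angle = 180 - 45 - 36
Third angle = 99 degrees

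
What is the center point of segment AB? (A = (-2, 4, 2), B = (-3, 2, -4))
Midpoint = ((-2-3)/2, (4+2)/2, (2-4)/2) = (-2.5, 3, -1)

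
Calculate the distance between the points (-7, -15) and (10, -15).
Using the distance formula: d = sqrt((x₂-x₁)² + (y₂-y₁)²)
dx = 10 - (-7) = 17
dy = (-15) - (-15) = 0
d = sqrt(17² + 0²) = sqrt(289 + 0) = sqrt(289) = 17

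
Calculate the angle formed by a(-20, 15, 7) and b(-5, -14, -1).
a·b = -117, |a|² = 674, |b|² = 222
cos θ = -117/√149628 ≈ -0.3025
θ ≈ 107.6°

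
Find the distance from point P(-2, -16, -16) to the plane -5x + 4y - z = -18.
d = |(-5)(-2) + 4(-16) + (-1)(-16) - (-18)| / √((-5)² + 4² + (-1)²) = 20/√42 = 3.086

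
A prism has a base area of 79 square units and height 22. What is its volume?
Volume = base area * height
Volume = 79 * 22
Volume = 1738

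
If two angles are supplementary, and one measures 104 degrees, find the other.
Supplementary angles sum to 180 degrees.
Other angle = 180 - 104
Other angle = 76 degrees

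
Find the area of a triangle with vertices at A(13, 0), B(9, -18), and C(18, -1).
Using the coordinate formula: Area = (1/2)|x₁(y₂-y₃) + x₂(y₃-y₁) + x₃(y₁-y₂)|
Area = (1/2)|13((-18)-(-1)) + 9((-1)-0) + 18(0-(-18))|
Area = (1/2)|13*(-17) + 9*(-1) + 18*18|
Area = (1/2)|(-221) + (-9) + 324|
Area = (1/2)*94 = 47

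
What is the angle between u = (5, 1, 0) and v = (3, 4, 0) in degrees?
u·v = 19, |u|² = 26, |v|² = 25
cos θ = 19/√650 ≈ 0.7452
θ ≈ 41.82°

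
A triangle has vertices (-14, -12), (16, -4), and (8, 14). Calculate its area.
Using the coordinate formula: Area = (1/2)|x₁(y₂-y₃) + x₂(y₃-y₁) + x₃(y₁-y₂)|
Area = (1/2)|(-14)((-4)-14) + 16(14-(-12)) + 8((-12)-(-4))|
Area = (1/2)|(-14)*(-18) + 16*26 + 8*(-8)|
Area = (1/2)|252 + 416 + (-64)|
Area = (1/2)*604 = 302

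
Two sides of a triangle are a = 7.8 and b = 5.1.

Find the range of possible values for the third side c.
By the triangle inequality: |a - b| < c < a + b
|7.8 - 5.1| < c < 7.8 + 5.1
2.7 < c < 12.9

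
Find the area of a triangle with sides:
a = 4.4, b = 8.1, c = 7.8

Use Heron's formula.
s = (a+b+c)/2 = (4.4+8.1+7.8)/2 = 10.15
A = √(s(s-a)(s-b)(s-c)) = √(10.15·5.75·2.05·2.35)
A = √281.161 = 16.77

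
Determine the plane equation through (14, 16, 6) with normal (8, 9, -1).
d = n·P = (8)(14) + (9)(16) + (-1)(6) = 250
Plane: 8x + 9y - z = 250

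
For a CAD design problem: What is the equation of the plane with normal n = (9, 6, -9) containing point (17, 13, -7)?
d = n·P = (9)(17) + (6)(13) + (-9)(-7) = 294
Plane: 9x + 6y - 9z = 294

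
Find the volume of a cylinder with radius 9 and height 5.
Volume = pi * r² * h
Volume = pi * 9² * 5
Volume = pi * 81 * 5
Volume = pi * 405
Volume = 1272.35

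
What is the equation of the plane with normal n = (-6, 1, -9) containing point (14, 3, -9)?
d = n·P = (-6)(14) + (1)(3) + (-9)(-9) = 0
Plane: -6x + y - 9z = 0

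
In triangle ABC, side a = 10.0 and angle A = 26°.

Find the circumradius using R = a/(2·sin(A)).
R = a/(2·sin(A)) = 10.0/(2·sin(26°))
R = 10.0/(2·0.438371) = 10.0/0.876742 = 11.41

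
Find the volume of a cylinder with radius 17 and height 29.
Volume = pi * r² * h
Volume = pi * 17² * 29
Volume = pi * 289 * 29
Volume = pi * 8381
Volume = 26329.69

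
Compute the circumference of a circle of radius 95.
Circumference = 2 * pi * r
Circumference = 2 * pi * 95
Circumference = 596.90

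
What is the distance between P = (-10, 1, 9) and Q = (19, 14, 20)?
d = √[(29)² + (13)² + (11)²] = √1131 = 33.63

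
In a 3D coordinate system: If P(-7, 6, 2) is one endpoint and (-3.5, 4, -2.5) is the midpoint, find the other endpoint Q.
Q = (2×(-3.5) - (-7), 2×4 - 6, 2×(-2.5) - 2) = (0, 2, -7)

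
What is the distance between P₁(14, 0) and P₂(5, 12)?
Using the distance formula: d = sqrt((x₂-x₁)² + (y₂-y₁)²)
dx = 5 - 14 = -9
dy = 12 - 0 = 12
d = sqrt((-9)² + 12²) = sqrt(81 + 144) = sqrt(225) = 15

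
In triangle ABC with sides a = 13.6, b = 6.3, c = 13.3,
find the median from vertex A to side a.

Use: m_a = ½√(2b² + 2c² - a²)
m_a = ½√(2·6.3² + 2·13.3² - 13.6²)
m_a = ½√(79.38 + 353.78 - 184.96) = ½√248.2 = 7.877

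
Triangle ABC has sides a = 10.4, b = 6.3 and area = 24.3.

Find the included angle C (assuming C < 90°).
Area = ½ab·sin(C)  →  sin(C) = 2·Area/(ab)
sin(C) = 2·24.3/(10.4·6.3) = 0.741758
C = arcsin(0.741758) = 47.88°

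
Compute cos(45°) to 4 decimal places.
cos(45 degrees) = sqrt(2)/2
Decimal approximation: 0.7071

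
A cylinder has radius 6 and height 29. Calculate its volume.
Volume = pi * r² * h
Volume = pi * 6² * 29
Volume = pi * 36 * 29
Volume = pi * 1044
Volume = 3279.82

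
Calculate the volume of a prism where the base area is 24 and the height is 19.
Volume = base area * height
Volume = 24 * 19
Volume = 456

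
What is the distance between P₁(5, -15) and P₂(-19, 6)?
Using the distance formula: d = sqrt((x₂-x₁)² + (y₂-y₁)²)
dx = (-19) - 5 = -24
dy = 6 - (-15) = 21
d = sqrt((-24)² + 21²) = sqrt(576 + 441) = sqrt(1017) = 31.89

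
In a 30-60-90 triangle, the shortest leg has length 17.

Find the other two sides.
Long leg = 17√3 = 29.44, Hypotenuse = 34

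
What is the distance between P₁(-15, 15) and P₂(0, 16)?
Using the distance formula: d = sqrt((x₂-x₁)² + (y₂-y₁)²)
dx = 0 - (-15) = 15
dy = 16 - 15 = 1
d = sqrt(15² + 1²) = sqrt(225 + 1) = sqrt(226) = 15.03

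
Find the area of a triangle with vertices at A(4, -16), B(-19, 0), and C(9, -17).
Using the coordinate formula: Area = (1/2)|x₁(y₂-y₃) + x₂(y₃-y₁) + x₃(y₁-y₂)|
Area = (1/2)|4(0-(-17)) + (-19)((-17)-(-16)) + 9((-16)-0)|
Area = (1/2)|4*17 + (-19)*(-1) + 9*(-16)|
Area = (1/2)|68 + 19 + (-144)|
Area = (1/2)*57 = 28.50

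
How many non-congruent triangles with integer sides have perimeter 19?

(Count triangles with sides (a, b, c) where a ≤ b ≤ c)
With a ≤ b ≤ c and a + b + c = 19, the triangle inequality a + b > c gives c < 19/2, so c ≤ 9.
Iterate a from 1 to ⌊p/3⌋ = 6; for each a, b ranges from a to ⌊(p−a)/2⌋ with c = p − a − b, keeping only c ≥ b.
Triples: (1, 9, 9), (2, 8, 9), (3, 7, 9), …
Count = 10 triangles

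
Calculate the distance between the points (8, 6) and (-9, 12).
Using the distance formula: d = sqrt((x₂-x₁)² + (y₂-y₁)²)
dx = (-9) - 8 = -17
dy = 12 - 6 = 6
d = sqrt((-17)² + 6²) = sqrt(289 + 36) = sqrt(325) = 18.03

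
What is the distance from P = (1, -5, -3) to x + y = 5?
d = |1(1) + 1(-5) + 0(-3) - (5)| / √(1² + 1² + 0²) = 9/√2 = 6.364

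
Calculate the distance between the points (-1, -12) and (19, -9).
Using the distance formula: d = sqrt((x₂-x₁)² + (y₂-y₁)²)
dx = 19 - (-1) = 20
dy = (-9) - (-12) = 3
d = sqrt(20² + 3²) = sqrt(400 + 9) = sqrt(409) = 20.22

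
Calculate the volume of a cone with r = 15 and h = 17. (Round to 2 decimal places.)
Volume = (1/3) * pi * r² * h
Volume = (1/3) * pi * 15² * 17
Volume = (1/3) * pi * 225 * 17
Volume = (1/3) * pi * 3825
Volume = 4005.53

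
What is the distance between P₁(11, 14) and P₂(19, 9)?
Using the distance formula: d = sqrt((x₂-x₁)² + (y₂-y₁)²)
dx = 19 - 11 = 8
dy = 9 - 14 = -5
d = sqrt(8² + (-5)²) = sqrt(64 + 25) = sqrt(89) = 9.43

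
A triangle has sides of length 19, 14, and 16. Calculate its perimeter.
Perimeter = sum of all sides
Perimeter = 19 + 14 + 16
Perimeter = 49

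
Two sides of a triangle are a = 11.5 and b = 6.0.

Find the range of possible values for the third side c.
By the triangle inequality: |a - b| < c < a + b
|11.5 - 6.0| < c < 11.5 + 6.0
5.5 < c < 17.5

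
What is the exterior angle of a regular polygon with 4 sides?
Exterior angle of a regular n-gon = 360/n
Exterior angle = 360/4
Exterior angle = 90 degrees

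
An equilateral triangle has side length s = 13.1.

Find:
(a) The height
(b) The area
(a) Height h = s·√3/2 = 13.1·√3/2 = 11.34
(b) Area = (√3/4)·s² = (√3/4)·13.1² = (√3/4)·171.61 = 74.31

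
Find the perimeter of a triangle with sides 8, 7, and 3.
Perimeter = sum of all sides
Perimeter = 8 + 7 + 3
Perimeter = 18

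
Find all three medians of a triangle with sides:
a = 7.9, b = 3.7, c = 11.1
Using m_x = ½√(2y² + 2z² - x²):
m_a = ½√(2·3.7² + 2·11.1² - 7.9²) = ½√211.39 = 7.27
m_b = ½√(2·7.9² + 2·11.1² - 3.7²) = ½√357.55 = 9.454
m_c = ½√(2·7.9² + 2·3.7² - 11.1²) = ½√28.99 = 2.692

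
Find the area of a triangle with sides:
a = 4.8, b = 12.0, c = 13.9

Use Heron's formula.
s = (a+b+c)/2 = (4.8+12.0+13.9)/2 = 15.35
A = √(s(s-a)(s-b)(s-c)) = √(15.35·10.55·3.35·1.45)
A = √786.636 = 28.05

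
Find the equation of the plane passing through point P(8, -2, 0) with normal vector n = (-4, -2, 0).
d = n·P = (-4)(8) + (-2)(-2) + (0)(0) = -28
Plane: -4x - 2y = -28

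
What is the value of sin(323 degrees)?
sin(323 degrees) = -0.6018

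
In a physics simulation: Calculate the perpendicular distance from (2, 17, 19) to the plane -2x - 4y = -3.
d = |(-2)(2) + (-4)(17) + 0(19) - (-3)| / √((-2)² + (-4)² + 0²) = 69/√20 = 15.43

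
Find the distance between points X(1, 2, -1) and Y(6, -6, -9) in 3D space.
d = √[(5)² + (-8)² + (-8)²] = √153 = 12.37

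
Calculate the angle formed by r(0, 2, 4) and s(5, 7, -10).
r·s = -26, |r|² = 20, |s|² = 174
cos θ = -26/√3480 ≈ -0.4407
θ ≈ 116.2°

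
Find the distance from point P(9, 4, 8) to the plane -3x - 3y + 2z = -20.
d = |(-3)(9) + (-3)(4) + 2(8) - (-20)| / √((-3)² + (-3)² + 2²) = 3/√22 = 0.6396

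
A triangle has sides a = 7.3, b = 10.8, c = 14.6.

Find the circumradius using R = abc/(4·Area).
s = (a+b+c)/2 = 16.35
Area = √(s(s-a)(s-b)(s-c)) = √(16.35·9.05·5.55·1.75) = 37.9096
R = abc/(4·Area) = (7.3·10.8·14.6)/(4·37.9096) = 1151.064/151.6384 = 7.591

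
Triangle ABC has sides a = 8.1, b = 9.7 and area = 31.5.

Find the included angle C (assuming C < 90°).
Area = ½ab·sin(C)  →  sin(C) = 2·Area/(ab)
sin(C) = 2·31.5/(8.1·9.7) = 0.801833
C = arcsin(0.801833) = 53.31°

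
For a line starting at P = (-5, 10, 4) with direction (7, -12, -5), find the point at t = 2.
P(2) = (-5 + 7(2), 10 + (-12)(2), 4 + (-5)(2)) = (9, -14, -6)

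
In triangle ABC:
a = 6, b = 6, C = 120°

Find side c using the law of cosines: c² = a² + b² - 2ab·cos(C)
c² = 6² + 6² - 2·6·6·cos(120°)
c² = 36 + 36 - 72·-0.5000 = 108
c = √108 = 10.39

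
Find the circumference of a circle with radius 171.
Circumference = 2 * pi * r
Circumference = 2 * pi * 171
Circumference = 1074.42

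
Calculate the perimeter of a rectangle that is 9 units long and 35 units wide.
Perimeter = 2 * (length + width)
Perimeter = 2 * (9 + 35)
Perimeter = 2 * 44
Perimeter = 88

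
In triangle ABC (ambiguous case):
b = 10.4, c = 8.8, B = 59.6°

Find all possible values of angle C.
sin(C)/c = sin(B)/b  →  sin(C) = c·sin(B)/b = 8.8·sin(59.6°)/10.4 = 0.729819
C₁ = arcsin(0.729819) = 46.87°,  C₂ = 180° - C₁ = 133.13°
Check C₂: A = 180° - 59.6° - 133.13° = -12.73° ≤ 0, rejected
C = 46.87° (one solution)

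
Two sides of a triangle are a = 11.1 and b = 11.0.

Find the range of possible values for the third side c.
By the triangle inequality: |a - b| < c < a + b
|11.1 - 11.0| < c < 11.1 + 11.0
0.1 < c < 22.1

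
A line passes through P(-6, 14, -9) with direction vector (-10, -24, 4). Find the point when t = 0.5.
P(0.5) = (-6 + (-10)(0.5), 14 + (-24)(0.5), -9 + 4(0.5)) = (-11, 2, -7)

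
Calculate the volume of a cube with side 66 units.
Volume = s³
Volume = 66³
Volume = 287496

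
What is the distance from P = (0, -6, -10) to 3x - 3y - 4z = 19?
d = |3(0) + (-3)(-6) + (-4)(-10) - (19)| / √(3² + (-3)² + (-4)²) = 39/√34 = 6.688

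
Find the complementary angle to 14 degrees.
Complementary angles sum to 90 degrees.
Other angle = 90 - 14
Other angle = 76 degrees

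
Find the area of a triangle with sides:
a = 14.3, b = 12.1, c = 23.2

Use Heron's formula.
s = (a+b+c)/2 = (14.3+12.1+23.2)/2 = 24.8
A = √(s(s-a)(s-b)(s-c)) = √(24.8·10.5·12.7·1.6)
A = √5291.33 = 72.74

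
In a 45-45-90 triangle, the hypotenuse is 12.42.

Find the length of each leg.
In a 45-45-90 triangle, hypotenuse = leg·√2  →  leg = hypotenuse/√2
leg = 12.42/√2 = 8.782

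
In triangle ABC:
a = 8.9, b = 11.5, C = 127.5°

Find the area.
Using A = ½ab·sin(C):
A = ½·8.9·11.5·sin(127.5°) = ½·102.35·0.793353 = 40.6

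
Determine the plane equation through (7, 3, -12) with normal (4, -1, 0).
d = n·P = (4)(7) + (-1)(3) + (0)(-12) = 25
Plane: 4x - y = 25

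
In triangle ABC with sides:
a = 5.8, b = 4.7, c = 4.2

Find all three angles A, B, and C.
By the law of cosines:
cos(A) = (b² + c² - a²)/(2bc) = 0.154255  →  A = 81.13°
cos(B) = (a² + c² - b²)/(2ac) = 0.599138  →  B = 53.19°
cos(C) = (a² + b² - c²)/(2ab) = 0.698643  →  C = 45.68°
Check: A + B + C = 180.0° ✓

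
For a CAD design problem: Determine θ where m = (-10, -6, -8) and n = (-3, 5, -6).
m·n = 48, |m|² = 200, |n|² = 70
cos θ = 48/√14000 ≈ 0.4057
θ ≈ 66.07°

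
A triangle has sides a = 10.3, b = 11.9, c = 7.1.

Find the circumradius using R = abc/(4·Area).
s = (a+b+c)/2 = 14.65
Area = √(s(s-a)(s-b)(s-c)) = √(14.65·4.35·2.75·7.55) = 36.375
R = abc/(4·Area) = (10.3·11.9·7.1)/(4·36.375) = 870.247/145.5 = 5.981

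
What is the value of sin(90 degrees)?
sin(90 degrees) = 1
Decimal approximation: 1.0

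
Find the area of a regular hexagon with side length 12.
For a regular 6-gon with side length s = 12:
Apothem a = s / (2*tan(pi/6)) = 12 / (2*tan(pi/6)) ≈ 10.3923
Perimeter P = 6 * 12 = 72
Area = (1/2) * P * a = (1/2) * 72 * 10.3923 = 374.12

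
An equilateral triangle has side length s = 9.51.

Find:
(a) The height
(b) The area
(a) Height h = s·√3/2 = 9.51·√3/2 = 8.236
(b) Area = (√3/4)·s² = (√3/4)·9.51² = (√3/4)·90.4401 = 39.16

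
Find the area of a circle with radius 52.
Area = pi * r²
Area = pi * 52²
Area = pi * 2704
Area = 8494.87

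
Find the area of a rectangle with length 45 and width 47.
Area = length * width
Area = 45 * 47
Area = 2115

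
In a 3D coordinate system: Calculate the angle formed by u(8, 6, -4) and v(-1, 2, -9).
u·v = 40, |u|² = 116, |v|² = 86
cos θ = 40/√9976 ≈ 0.4005
θ ≈ 66.39°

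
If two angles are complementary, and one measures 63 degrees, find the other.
Complementary angles sum to 90 degrees.
Other angle = 90 - 63
Other angle = 27 degrees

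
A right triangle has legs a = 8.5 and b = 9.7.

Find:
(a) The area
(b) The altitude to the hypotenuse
(a) Area = ½ab = ½·8.5·9.7 = 41.225
(b) Hypotenuse c = √(8.5² + 9.7²) = √166.34 = 12.8973
    Area = ½·c·h_c  →  h_c = 2·Area/c = 2·41.225/12.8973 = 6.393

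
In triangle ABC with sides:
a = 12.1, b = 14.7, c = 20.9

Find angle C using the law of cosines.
cos(C) = (a² + b² - c²)/(2ab)
cos(C) = (12.1² + 14.7² - 20.9²)/(2·12.1·14.7) = -74.31/355.74 = -0.208889
C = arccos(-0.208889) = 102.1°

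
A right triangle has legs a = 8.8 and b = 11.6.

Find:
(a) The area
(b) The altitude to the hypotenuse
(a) Area = ½ab = ½·8.8·11.6 = 51.04
(b) Hypotenuse c = √(8.8² + 11.6²) = √212 = 14.5602
    Area = ½·c·h_c  →  h_c = 2·Area/c = 2·51.04/14.5602 = 7.011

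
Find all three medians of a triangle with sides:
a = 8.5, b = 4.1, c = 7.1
Using m_x = ½√(2y² + 2z² - x²):
m_a = ½√(2·4.1² + 2·7.1² - 8.5²) = ½√62.19 = 3.943
m_b = ½√(2·8.5² + 2·7.1² - 4.1²) = ½√228.51 = 7.558
m_c = ½√(2·8.5² + 2·4.1² - 7.1²) = ½√127.71 = 5.65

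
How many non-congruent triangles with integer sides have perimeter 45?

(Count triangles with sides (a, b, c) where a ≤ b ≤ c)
With a ≤ b ≤ c and a + b + c = 45, the triangle inequality a + b > c gives c < 45/2, so c ≤ 22.
Iterate a from 1 to ⌊p/3⌋ = 15; for each a, b ranges from a to ⌊(p−a)/2⌋ with c = p − a − b, keeping only c ≥ b.
Triples: (1, 22, 22), (2, 21, 22), (3, 20, 22), …
Count = 48 triangles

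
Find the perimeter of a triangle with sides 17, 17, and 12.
Perimeter = sum of all sides
Perimeter = 17 + 17 + 12
Perimeter = 46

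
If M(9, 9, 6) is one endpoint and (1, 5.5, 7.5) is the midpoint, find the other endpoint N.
N = (2×1 - 9, 2×5.5 - 9, 2×7.5 - 6) = (-7, 2, 9)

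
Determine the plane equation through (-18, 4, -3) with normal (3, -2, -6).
d = n·P = (3)(-18) + (-2)(4) + (-6)(-3) = -44
Plane: 3x - 2y - 6z = -44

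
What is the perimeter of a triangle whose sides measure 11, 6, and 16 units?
Perimeter = sum of all sides
Perimeter = 11 + 6 + 16
Perimeter = 33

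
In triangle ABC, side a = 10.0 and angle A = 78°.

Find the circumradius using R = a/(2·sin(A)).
R = a/(2·sin(A)) = 10.0/(2·sin(78°))
R = 10.0/(2·0.978148) = 10.0/1.956295 = 5.112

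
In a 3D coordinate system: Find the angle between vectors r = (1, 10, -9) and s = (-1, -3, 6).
r·s = -85, |r|² = 182, |s|² = 46
cos θ = -85/√8372 ≈ -0.929
θ ≈ 158.3°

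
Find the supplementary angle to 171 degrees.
Supplementary angles sum to 180 degrees.
Other angle = 180 - 171
Other angle = 9 degrees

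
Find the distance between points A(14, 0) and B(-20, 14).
Using the distance formula: d = sqrt((x₂-x₁)² + (y₂-y₁)²)
dx = (-20) - 14 = -34
dy = 14 - 0 = 14
d = sqrt((-34)² + 14²) = sqrt(1156 + 196) = sqrt(1352) = 36.77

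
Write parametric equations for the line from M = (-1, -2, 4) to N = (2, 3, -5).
Direction vector d = N - M = (3, 5, -9)
x = -1 + 3t, y = -2 + 5t, z = 4 - 9t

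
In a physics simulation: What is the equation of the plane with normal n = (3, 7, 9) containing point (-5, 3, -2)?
d = n·P = (3)(-5) + (7)(3) + (9)(-2) = -12
Plane: 3x + 7y + 9z = -12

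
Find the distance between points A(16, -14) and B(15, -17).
Using the distance formula: d = sqrt((x₂-x₁)² + (y₂-y₁)²)
dx = 15 - 16 = -1
dy = (-17) - (-14) = -3
d = sqrt((-1)² + (-3)²) = sqrt(1 + 9) = sqrt(10) = 3.16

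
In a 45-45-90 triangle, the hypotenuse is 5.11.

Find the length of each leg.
In a 45-45-90 triangle, hypotenuse = leg·√2  →  leg = hypotenuse/√2
leg = 5.11/√2 = 3.613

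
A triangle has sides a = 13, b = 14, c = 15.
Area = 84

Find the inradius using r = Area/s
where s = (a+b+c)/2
s = (13+14+15)/2 = 21
r = Area/s = 84/21 = 4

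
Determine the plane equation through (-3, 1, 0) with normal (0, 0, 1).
d = n·P = (0)(-3) + (0)(1) + (1)(0) = 0
Plane: z = 0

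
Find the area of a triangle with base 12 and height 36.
Area = (1/2) * base * height
Area = (1/2) * 12 * 36
Area = 216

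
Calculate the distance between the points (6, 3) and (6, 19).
Using the distance formula: d = sqrt((x₂-x₁)² + (y₂-y₁)²)
dx = 6 - 6 = 0
dy = 19 - 3 = 16
d = sqrt(0² + 16²) = sqrt(0 + 256) = sqrt(256) = 16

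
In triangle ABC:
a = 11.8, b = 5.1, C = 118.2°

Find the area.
Using A = ½ab·sin(C):
A = ½·11.8·5.1·sin(118.2°) = ½·60.18·0.881303 = 26.52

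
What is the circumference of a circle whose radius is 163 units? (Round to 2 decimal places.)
Circumference = 2 * pi * r
Circumference = 2 * pi * 163
Circumference = 1024.16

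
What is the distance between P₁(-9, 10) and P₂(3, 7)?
Using the distance formula: d = sqrt((x₂-x₁)² + (y₂-y₁)²)
dx = 3 - (-9) = 12
dy = 7 - 10 = -3
d = sqrt(12² + (-3)²) = sqrt(144 + 9) = sqrt(153) = 12.37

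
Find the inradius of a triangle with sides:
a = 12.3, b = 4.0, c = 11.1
s = (a+b+c)/2 = (12.3+4.0+11.1)/2 = 13.7
Area = √(s(s-a)(s-b)(s-c)) = √(13.7·1.4·9.7·2.6) = 21.9936
r = Area/s = 21.9936/13.7 = 1.605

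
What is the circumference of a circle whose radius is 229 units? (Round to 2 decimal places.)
Circumference = 2 * pi * r
Circumference = 2 * pi * 229
Circumference = 1438.85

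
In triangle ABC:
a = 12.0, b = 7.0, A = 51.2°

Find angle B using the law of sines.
sin(B)/b = sin(A)/a
sin(B) = b·sin(A)/a = 7.0·sin(51.2°)/12.0 = 0.454614
B = arcsin(0.454614) = 27.04°  (b ≤ a, so B ≤ A and the acute solution is unique)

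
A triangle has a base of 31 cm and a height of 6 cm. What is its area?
Area = (1/2) * base * height
Area = (1/2) * 31 * 6
Area = 93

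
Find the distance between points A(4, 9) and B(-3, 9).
Using the distance formula: d = sqrt((x₂-x₁)² + (y₂-y₁)²)
dx = (-3) - 4 = -7
dy = 9 - 9 = 0
d = sqrt((-7)² + 0²) = sqrt(49 + 0) = sqrt(49) = 7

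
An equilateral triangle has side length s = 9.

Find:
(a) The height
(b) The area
(a) Height h = s·√3/2 = 9·√3/2 = 7.794
(b) Area = (√3/4)·s² = (√3/4)·9² = (√3/4)·81 = 35.07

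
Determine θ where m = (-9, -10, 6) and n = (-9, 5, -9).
m·n = -23, |m|² = 217, |n|² = 187
cos θ = -23/√40579 ≈ -0.1142
θ ≈ 96.56°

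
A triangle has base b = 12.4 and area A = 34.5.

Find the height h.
A = ½bh  →  h = 2A/b
h = 2·34.5/12.4 = 5.565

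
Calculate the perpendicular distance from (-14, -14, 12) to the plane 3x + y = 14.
d = |3(-14) + 1(-14) + 0(12) - (14)| / √(3² + 1² + 0²) = 70/√10 = 22.14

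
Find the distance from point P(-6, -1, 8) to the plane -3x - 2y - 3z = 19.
d = |(-3)(-6) + (-2)(-1) + (-3)(8) - (19)| / √((-3)² + (-2)² + (-3)²) = 23/√22 = 4.904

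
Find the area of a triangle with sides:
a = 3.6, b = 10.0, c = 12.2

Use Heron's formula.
s = (a+b+c)/2 = (3.6+10.0+12.2)/2 = 12.9
A = √(s(s-a)(s-b)(s-c)) = √(12.9·9.3·2.9·0.7)
A = √243.539 = 15.61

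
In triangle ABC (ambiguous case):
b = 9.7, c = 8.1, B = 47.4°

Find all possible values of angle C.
sin(C)/c = sin(B)/b  →  sin(C) = c·sin(B)/b = 8.1·sin(47.4°)/9.7 = 0.614679
C₁ = arcsin(0.614679) = 37.93°,  C₂ = 180° - C₁ = 142.07°
Check C₂: A = 180° - 47.4° - 142.07° = -9.47° ≤ 0, rejected
C = 37.93° (one solution)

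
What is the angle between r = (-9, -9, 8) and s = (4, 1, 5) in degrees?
r·s = -5, |r|² = 226, |s|² = 42
cos θ = -5/√9492 ≈ -0.05132
θ ≈ 92.94°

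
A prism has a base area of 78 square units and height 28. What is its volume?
Volume = base area * height
Volume = 78 * 28
Volume = 2184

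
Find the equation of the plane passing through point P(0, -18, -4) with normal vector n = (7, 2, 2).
d = n·P = (7)(0) + (2)(-18) + (2)(-4) = -44
Plane: 7x + 2y + 2z = -44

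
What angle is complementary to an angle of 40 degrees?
Complementary angles sum to 90 degrees.
Other angle = 90 - 40
Other angle = 50 degrees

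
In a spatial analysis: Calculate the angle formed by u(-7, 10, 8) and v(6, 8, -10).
u·v = -42, |u|² = 213, |v|² = 200
cos θ = -42/√42600 ≈ -0.2035
θ ≈ 101.7°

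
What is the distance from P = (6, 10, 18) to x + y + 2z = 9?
d = |1(6) + 1(10) + 2(18) - (9)| / √(1² + 1² + 2²) = 43/√6 = 17.55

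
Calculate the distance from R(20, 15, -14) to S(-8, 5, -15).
d = √[(-28)² + (-10)² + (-1)²] = √885 = 29.75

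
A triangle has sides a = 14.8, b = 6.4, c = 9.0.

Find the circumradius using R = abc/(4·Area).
s = (a+b+c)/2 = 15.1
Area = √(s(s-a)(s-b)(s-c)) = √(15.1·0.3·8.7·6.1) = 15.5051
R = abc/(4·Area) = (14.8·6.4·9.0)/(4·15.5051) = 852.48/62.0204 = 13.75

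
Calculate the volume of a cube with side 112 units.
Volume = s³
Volume = 112³
Volume = 1404928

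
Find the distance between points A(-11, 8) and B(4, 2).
Using the distance formula: d = sqrt((x₂-x₁)² + (y₂-y₁)²)
dx = 4 - (-11) = 15
dy = 2 - 8 = -6
d = sqrt(15² + (-6)²) = sqrt(225 + 36) = sqrt(261) = 16.16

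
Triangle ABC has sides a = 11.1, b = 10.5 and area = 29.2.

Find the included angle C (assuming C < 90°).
Area = ½ab·sin(C)  →  sin(C) = 2·Area/(ab)
sin(C) = 2·29.2/(11.1·10.5) = 0.501073
C = arcsin(0.501073) = 30.07°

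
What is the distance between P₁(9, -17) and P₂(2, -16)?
Using the distance formula: d = sqrt((x₂-x₁)² + (y₂-y₁)²)
dx = 2 - 9 = -7
dy = (-16) - (-17) = 1
d = sqrt((-7)² + 1²) = sqrt(49 + 1) = sqrt(50) = 7.07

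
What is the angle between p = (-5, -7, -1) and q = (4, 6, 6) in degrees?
p·q = -68, |p|² = 75, |q|² = 88
cos θ = -68/√6600 ≈ -0.837
θ ≈ 146.8°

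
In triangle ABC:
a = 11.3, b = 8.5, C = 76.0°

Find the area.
Using A = ½ab·sin(C):
A = ½·11.3·8.5·sin(76.0°) = ½·96.05·0.970296 = 46.6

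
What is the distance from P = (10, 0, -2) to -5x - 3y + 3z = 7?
d = |(-5)(10) + (-3)(0) + 3(-2) - (7)| / √((-5)² + (-3)² + 3²) = 63/√43 = 9.607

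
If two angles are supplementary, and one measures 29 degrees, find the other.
Supplementary angles sum to 180 degrees.
Other angle = 180 - 29
Other angle = 151 degrees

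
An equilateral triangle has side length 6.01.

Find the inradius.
For an equilateral triangle, r = s/(2√3) where s is the side.
r = 6.01/(2√3) = 6.01/3.464102 = 1.735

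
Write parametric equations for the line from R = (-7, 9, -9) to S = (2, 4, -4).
Direction vector d = S - R = (9, -5, 5)
x = -7 + 9t, y = 9 - 5t, z = -9 + 5t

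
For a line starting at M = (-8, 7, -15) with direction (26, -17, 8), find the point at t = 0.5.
P(0.5) = (-8 + 26(0.5), 7 + (-17)(0.5), -15 + 8(0.5)) = (5, -1.5, -11)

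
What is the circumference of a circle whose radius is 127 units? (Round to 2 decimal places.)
Circumference = 2 * pi * r
Circumference = 2 * pi * 127
Circumference = 797.96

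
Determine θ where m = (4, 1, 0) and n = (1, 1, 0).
m·n = 5, |m|² = 17, |n|² = 2
cos θ = 5/√34 ≈ 0.8575
θ ≈ 30.96°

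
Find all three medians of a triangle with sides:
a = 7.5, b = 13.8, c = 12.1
Using m_x = ½√(2y² + 2z² - x²):
m_a = ½√(2·13.8² + 2·12.1² - 7.5²) = ½√617.45 = 12.42
m_b = ½√(2·7.5² + 2·12.1² - 13.8²) = ½√214.88 = 7.329
m_c = ½√(2·7.5² + 2·13.8² - 12.1²) = ½√346.97 = 9.314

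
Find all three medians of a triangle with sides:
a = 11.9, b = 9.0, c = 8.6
Using m_x = ½√(2y² + 2z² - x²):
m_a = ½√(2·9.0² + 2·8.6² - 11.9²) = ½√168.31 = 6.487
m_b = ½√(2·11.9² + 2·8.6² - 9.0²) = ½√350.14 = 9.356
m_c = ½√(2·11.9² + 2·9.0² - 8.6²) = ½√371.26 = 9.634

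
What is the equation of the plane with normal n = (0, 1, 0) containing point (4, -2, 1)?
d = n·P = (0)(4) + (1)(-2) + (0)(1) = -2
Plane: y = -2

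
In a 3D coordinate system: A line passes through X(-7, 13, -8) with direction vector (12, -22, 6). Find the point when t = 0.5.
P(0.5) = (-7 + 12(0.5), 13 + (-22)(0.5), -8 + 6(0.5)) = (-1, 2, -5)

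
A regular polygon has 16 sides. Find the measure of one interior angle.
Interior angle of a regular n-gon = (n-2)*180/n
Interior angle = (16-2)*180/16
Interior angle = 14*180/16
Interior angle = 2520/16
Interior angle = 157.50 degrees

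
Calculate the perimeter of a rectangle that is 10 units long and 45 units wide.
Perimeter = 2 * (length + width)
Perimeter = 2 * (10 + 45)
Perimeter = 2 * 55
Perimeter = 110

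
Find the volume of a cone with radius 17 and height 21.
Volume = (1/3) * pi * r² * h
Volume = (1/3) * pi * 17² * 21
Volume = (1/3) * pi * 289 * 21
Volume = (1/3) * pi * 6069
Volume = 6355.44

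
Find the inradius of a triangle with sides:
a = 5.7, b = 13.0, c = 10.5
s = (a+b+c)/2 = (5.7+13.0+10.5)/2 = 14.6
Area = √(s(s-a)(s-b)(s-c)) = √(14.6·8.9·1.6·4.1) = 29.196
r = Area/s = 29.196/14.6 = 2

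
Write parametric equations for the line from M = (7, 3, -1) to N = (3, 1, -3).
Direction vector d = N - M = (-4, -2, -2)
x = 7 - 4t, y = 3 - 2t, z = -1 - 2t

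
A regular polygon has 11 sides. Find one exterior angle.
Exterior angle of a regular n-gon = 360/n
Exterior angle = 360/11
Exterior angle = 32.73 degrees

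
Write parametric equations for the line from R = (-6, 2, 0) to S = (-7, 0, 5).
Direction vector d = S - R = (-1, -2, 5)
x = -6 - t, y = 2 - 2t, z = 0 + 5t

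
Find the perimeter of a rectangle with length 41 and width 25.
Perimeter = 2 * (length + width)
Perimeter = 2 * (41 + 25)
Perimeter = 2 * 66
Perimeter = 132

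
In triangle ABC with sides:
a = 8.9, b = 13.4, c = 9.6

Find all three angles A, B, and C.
By the law of cosines:
cos(A) = (b² + c² - a²)/(2bc) = 0.748251  →  A = 41.56°
cos(B) = (a² + c² - b²)/(2ac) = -0.047928  →  B = 92.75°
cos(C) = (a² + b² - c²)/(2ab) = 0.698516  →  C = 45.69°
Check: A + B + C = 180.0° ✓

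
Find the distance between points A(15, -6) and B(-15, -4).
Using the distance formula: d = sqrt((x₂-x₁)² + (y₂-y₁)²)
dx = (-15) - 15 = -30
dy = (-4) - (-6) = 2
d = sqrt((-30)² + 2²) = sqrt(900 + 4) = sqrt(904) = 30.07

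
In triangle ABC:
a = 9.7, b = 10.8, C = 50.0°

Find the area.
Using A = ½ab·sin(C):
A = ½·9.7·10.8·sin(50.0°) = ½·104.76·0.766044 = 40.13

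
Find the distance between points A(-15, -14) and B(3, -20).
Using the distance formula: d = sqrt((x₂-x₁)² + (y₂-y₁)²)
dx = 3 - (-15) = 18
dy = (-20) - (-14) = -6
d = sqrt(18² + (-6)²) = sqrt(324 + 36) = sqrt(360) = 18.97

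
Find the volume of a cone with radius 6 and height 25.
Volume = (1/3) * pi * r² * h
Volume = (1/3) * pi * 6² * 25
Volume = (1/3) * pi * 36 * 25
Volume = (1/3) * pi * 900
Volume = 942.48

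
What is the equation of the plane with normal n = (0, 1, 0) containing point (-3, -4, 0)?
d = n·P = (0)(-3) + (1)(-4) + (0)(0) = -4
Plane: y = -4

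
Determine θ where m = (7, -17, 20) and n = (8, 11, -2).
m·n = -171, |m|² = 738, |n|² = 189
cos θ = -171/√139482 ≈ -0.4579
θ ≈ 117.2°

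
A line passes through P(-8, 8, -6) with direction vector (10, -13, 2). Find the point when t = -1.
P(-1) = (-8 + 10(-1), 8 + (-13)(-1), -6 + 2(-1)) = (-18, 21, -8)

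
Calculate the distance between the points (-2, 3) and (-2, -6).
Using the distance formula: d = sqrt((x₂-x₁)² + (y₂-y₁)²)
dx = (-2) - (-2) = 0
dy = (-6) - 3 = -9
d = sqrt(0² + (-9)²) = sqrt(0 + 81) = sqrt(81) = 9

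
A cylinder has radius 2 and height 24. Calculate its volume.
Volume = pi * r² * h
Volume = pi * 2² * 24
Volume = pi * 4 * 24
Volume = pi * 96
Volume = 301.59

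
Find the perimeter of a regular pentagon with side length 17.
Perimeter = number of sides * side length
Perimeter = 5 * 17
Perimeter = 85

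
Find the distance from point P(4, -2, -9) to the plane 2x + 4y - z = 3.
d = |2(4) + 4(-2) + (-1)(-9) - (3)| / √(2² + 4² + (-1)²) = 6/√21 = 1.309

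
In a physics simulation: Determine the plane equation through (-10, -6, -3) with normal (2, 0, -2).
d = n·P = (2)(-10) + (0)(-6) + (-2)(-3) = -14
Plane: 2x - 2z = -14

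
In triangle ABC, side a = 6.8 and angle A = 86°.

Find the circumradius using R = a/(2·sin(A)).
R = a/(2·sin(A)) = 6.8/(2·sin(86°))
R = 6.8/(2·0.997564) = 6.8/1.995128 = 3.408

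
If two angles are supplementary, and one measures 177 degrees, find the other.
Supplementary angles sum to 180 degrees.
Other angle = 180 - 177
Other angle = 3 degrees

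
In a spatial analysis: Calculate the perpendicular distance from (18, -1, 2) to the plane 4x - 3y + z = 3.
d = |4(18) + (-3)(-1) + 1(2) - (3)| / √(4² + (-3)² + 1²) = 74/√26 = 14.51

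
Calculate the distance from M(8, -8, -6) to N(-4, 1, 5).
d = √[(-12)² + (9)² + (11)²] = √346 = 18.6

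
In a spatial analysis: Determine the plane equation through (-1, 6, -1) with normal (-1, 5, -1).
d = n·P = (-1)(-1) + (5)(6) + (-1)(-1) = 32
Plane: -x + 5y - z = 32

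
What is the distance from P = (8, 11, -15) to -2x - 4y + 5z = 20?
d = |(-2)(8) + (-4)(11) + 5(-15) - (20)| / √((-2)² + (-4)² + 5²) = 155/√45 = 23.11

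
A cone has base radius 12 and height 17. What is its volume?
Volume = (1/3) * pi * r² * h
Volume = (1/3) * pi * 12² * 17
Volume = (1/3) * pi * 144 * 17
Volume = (1/3) * pi * 2448
Volume = 2563.54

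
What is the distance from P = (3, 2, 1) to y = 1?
d = |0(3) + 1(2) + 0(1) - (1)| / √(0² + 1² + 0²) = 1/√1 = 1.0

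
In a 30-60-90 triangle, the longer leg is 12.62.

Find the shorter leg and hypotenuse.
In a 30-60-90 triangle, sides are in ratio 1 : √3 : 2.
Long leg = short leg·√3  →  short leg = 12.62/√3 = 7.286
Hypotenuse = 2·(short leg) = 2·12.62/√3 = 14.57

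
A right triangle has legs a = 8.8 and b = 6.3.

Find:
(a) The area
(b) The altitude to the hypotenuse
(a) Area = ½ab = ½·8.8·6.3 = 27.72
(b) Hypotenuse c = √(8.8² + 6.3²) = √117.13 = 10.8227
    Area = ½·c·h_c  →  h_c = 2·Area/c = 2·27.72/10.8227 = 5.123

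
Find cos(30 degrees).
cos(30 degrees) = sqrt(3)/2
Decimal approximation: 0.866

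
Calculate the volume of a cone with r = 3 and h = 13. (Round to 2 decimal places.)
Volume = (1/3) * pi * r² * h
Volume = (1/3) * pi * 3² * 13
Volume = (1/3) * pi * 9 * 13
Volume = (1/3) * pi * 117
Volume = 122.52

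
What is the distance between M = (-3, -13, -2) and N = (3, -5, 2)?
d = √[(6)² + (8)² + (4)²] = √116 = 10.77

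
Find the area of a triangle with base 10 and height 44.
Area = (1/2) * base * height
Area = (1/2) * 10 * 44
Area = 220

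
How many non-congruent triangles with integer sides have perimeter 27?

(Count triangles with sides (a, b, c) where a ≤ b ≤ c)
With a ≤ b ≤ c and a + b + c = 27, the triangle inequality a + b > c gives c < 27/2, so c ≤ 13.
Iterate a from 1 to ⌊p/3⌋ = 9; for each a, b ranges from a to ⌊(p−a)/2⌋ with c = p − a − b, keeping only c ≥ b.
Triples: (1, 13, 13), (2, 12, 13), (3, 11, 13), …
Count = 19 triangles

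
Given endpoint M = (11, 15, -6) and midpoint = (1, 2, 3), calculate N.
N = (2×1 - 11, 2×2 - 15, 2×3 - (-6)) = (-9, -11, 12)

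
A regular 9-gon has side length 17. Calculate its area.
For a regular 9-gon with side length s = 17:
Apothem a = s / (2*tan(pi/9)) = 17 / (2*tan(pi/9)) ≈ 23.3536
Perimeter P = 9 * 17 = 153
Area = (1/2) * P * a = (1/2) * 153 * 23.3536 = 1786.55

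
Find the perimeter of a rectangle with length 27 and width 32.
Perimeter = 2 * (length + width)
Perimeter = 2 * (27 + 32)
Perimeter = 2 * 59
Perimeter = 118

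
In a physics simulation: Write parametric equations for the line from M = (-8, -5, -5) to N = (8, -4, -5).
Direction vector d = N - M = (16, 1, 0)
x = -8 + 16t, y = -5 + t, z = -5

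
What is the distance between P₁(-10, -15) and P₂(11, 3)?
Using the distance formula: d = sqrt((x₂-x₁)² + (y₂-y₁)²)
dx = 11 - (-10) = 21
dy = 3 - (-15) = 18
d = sqrt(21² + 18²) = sqrt(441 + 324) = sqrt(765) = 27.66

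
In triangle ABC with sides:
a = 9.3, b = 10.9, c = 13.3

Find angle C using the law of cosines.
cos(C) = (a² + b² - c²)/(2ab)
cos(C) = (9.3² + 10.9² - 13.3²)/(2·9.3·10.9) = 28.41/202.74 = 0.140130
C = arccos(0.140130) = 81.94°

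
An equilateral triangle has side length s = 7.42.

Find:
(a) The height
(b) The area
(a) Height h = s·√3/2 = 7.42·√3/2 = 6.426
(b) Area = (√3/4)·s² = (√3/4)·7.42² = (√3/4)·55.0564 = 23.84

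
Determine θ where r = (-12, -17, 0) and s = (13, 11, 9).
r·s = -343, |r|² = 433, |s|² = 371
cos θ = -343/√160643 ≈ -0.8558
θ ≈ 148.8°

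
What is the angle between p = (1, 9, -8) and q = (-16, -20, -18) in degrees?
p·q = -52, |p|² = 146, |q|² = 980
cos θ = -52/√143080 ≈ -0.1375
θ ≈ 97.9°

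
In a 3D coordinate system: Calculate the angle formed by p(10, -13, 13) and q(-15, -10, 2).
p·q = 6, |p|² = 438, |q|² = 329
cos θ = 6/√144102 ≈ 0.01581
θ ≈ 89.09°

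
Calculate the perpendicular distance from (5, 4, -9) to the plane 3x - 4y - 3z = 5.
d = |3(5) + (-4)(4) + (-3)(-9) - (5)| / √(3² + (-4)² + (-3)²) = 21/√34 = 3.601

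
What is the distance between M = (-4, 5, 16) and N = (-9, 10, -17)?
d = √[(-5)² + (5)² + (-33)²] = √1139 = 33.75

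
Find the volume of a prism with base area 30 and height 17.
Volume = base area * height
Volume = 30 * 17
Volume = 510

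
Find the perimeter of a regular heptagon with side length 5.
Perimeter = number of sides * side length
Perimeter = 7 * 5
Perimeter = 35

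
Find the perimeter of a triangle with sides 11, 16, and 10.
Perimeter = sum of all sides
Perimeter = 11 + 16 + 10
Perimeter = 37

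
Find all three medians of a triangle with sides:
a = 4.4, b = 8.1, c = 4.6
Using m_x = ½√(2y² + 2z² - x²):
m_a = ½√(2·8.1² + 2·4.6² - 4.4²) = ½√154.18 = 6.208
m_b = ½√(2·4.4² + 2·4.6² - 8.1²) = ½√15.43 = 1.964
m_c = ½√(2·4.4² + 2·8.1² - 4.6²) = ½√148.78 = 6.099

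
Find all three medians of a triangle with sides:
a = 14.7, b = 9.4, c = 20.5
Using m_x = ½√(2y² + 2z² - x²):
m_a = ½√(2·9.4² + 2·20.5² - 14.7²) = ½√801.13 = 14.15
m_b = ½√(2·14.7² + 2·20.5² - 9.4²) = ½√1184.32 = 17.21
m_c = ½√(2·14.7² + 2·9.4² - 20.5²) = ½√188.65 = 6.867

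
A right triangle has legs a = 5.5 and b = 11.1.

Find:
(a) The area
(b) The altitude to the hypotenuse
(a) Area = ½ab = ½·5.5·11.1 = 30.525
(b) Hypotenuse c = √(5.5² + 11.1²) = √153.46 = 12.3879
    Area = ½·c·h_c  →  h_c = 2·Area/c = 2·30.525/12.3879 = 4.928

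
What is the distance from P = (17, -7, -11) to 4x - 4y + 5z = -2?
d = |4(17) + (-4)(-7) + 5(-11) - (-2)| / √(4² + (-4)² + 5²) = 43/√57 = 5.695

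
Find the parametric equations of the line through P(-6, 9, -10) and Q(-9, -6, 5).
Direction vector d = Q - P = (-3, -15, 15)
x = -6 - 3t, y = 9 - 15t, z = -10 + 15t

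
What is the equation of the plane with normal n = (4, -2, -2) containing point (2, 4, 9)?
d = n·P = (4)(2) + (-2)(4) + (-2)(9) = -18
Plane: 4x - 2y - 2z = -18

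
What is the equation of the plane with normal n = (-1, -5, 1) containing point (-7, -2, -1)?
d = n·P = (-1)(-7) + (-5)(-2) + (1)(-1) = 16
Plane: -x - 5y + z = 16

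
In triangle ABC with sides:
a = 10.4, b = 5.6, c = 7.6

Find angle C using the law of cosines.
cos(C) = (a² + b² - c²)/(2ab)
cos(C) = (10.4² + 5.6² - 7.6²)/(2·10.4·5.6) = 81.76/116.48 = 0.701923
C = arccos(0.701923) = 45.42°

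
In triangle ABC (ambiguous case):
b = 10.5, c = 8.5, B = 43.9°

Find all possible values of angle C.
sin(C)/c = sin(B)/b  →  sin(C) = c·sin(B)/b = 8.5·sin(43.9°)/10.5 = 0.561325
C₁ = arcsin(0.561325) = 34.15°,  C₂ = 180° - C₁ = 145.85°
Check C₂: A = 180° - 43.9° - 145.85° = -9.75° ≤ 0, rejected
C = 34.15° (one solution)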